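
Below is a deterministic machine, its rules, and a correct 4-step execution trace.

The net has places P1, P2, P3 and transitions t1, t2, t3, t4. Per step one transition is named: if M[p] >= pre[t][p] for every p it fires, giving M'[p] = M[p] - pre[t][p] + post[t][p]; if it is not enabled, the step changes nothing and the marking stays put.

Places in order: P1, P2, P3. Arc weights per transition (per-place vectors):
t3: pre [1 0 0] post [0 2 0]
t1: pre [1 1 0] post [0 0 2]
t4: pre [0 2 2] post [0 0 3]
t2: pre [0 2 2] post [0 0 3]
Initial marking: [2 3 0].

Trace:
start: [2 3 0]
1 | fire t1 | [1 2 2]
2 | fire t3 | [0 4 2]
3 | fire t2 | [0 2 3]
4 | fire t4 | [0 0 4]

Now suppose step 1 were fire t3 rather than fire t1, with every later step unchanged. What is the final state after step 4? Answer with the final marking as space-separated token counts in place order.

(re-executing from step 1 with the substitution; state before step 1: [2 3 0])
1 | fire t3 | [1 5 0]
2 | fire t3 | [0 7 0]
3 | fire t2 | [0 7 0]
4 | fire t4 | [0 7 0]

0 7 0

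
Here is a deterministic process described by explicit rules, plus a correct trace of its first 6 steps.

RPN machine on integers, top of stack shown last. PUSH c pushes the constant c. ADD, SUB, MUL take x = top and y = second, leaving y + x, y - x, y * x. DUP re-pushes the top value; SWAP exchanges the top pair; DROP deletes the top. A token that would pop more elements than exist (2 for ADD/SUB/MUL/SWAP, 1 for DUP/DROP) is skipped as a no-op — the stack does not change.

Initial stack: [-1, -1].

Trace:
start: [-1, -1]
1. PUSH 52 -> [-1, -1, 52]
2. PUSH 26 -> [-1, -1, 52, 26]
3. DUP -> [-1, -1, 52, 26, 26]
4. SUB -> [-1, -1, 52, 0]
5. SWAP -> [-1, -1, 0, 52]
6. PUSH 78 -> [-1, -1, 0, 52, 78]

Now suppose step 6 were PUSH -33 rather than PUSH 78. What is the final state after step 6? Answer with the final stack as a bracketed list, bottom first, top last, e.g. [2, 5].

[-1, -1, 0, 52, -33]

(re-executing from step 6 with the substitution; state before step 6: [-1, -1, 0, 52])
6. PUSH -33 -> [-1, -1, 0, 52, -33]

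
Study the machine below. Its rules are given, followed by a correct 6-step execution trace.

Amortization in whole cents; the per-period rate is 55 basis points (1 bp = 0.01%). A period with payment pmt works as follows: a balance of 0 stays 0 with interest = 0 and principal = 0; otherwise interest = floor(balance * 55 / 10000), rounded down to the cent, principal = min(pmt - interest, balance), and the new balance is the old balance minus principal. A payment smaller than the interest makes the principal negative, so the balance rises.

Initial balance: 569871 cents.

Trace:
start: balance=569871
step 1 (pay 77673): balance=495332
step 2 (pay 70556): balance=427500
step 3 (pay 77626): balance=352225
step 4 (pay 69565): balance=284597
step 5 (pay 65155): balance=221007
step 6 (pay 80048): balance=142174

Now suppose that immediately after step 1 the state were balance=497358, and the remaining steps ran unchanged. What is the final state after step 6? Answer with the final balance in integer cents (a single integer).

state after step 1 := balance=497358
step 2 (pay 70556): balance=429537
step 3 (pay 77626): balance=354273
step 4 (pay 69565): balance=286656
step 5 (pay 65155): balance=223077
step 6 (pay 80048): balance=144255

144255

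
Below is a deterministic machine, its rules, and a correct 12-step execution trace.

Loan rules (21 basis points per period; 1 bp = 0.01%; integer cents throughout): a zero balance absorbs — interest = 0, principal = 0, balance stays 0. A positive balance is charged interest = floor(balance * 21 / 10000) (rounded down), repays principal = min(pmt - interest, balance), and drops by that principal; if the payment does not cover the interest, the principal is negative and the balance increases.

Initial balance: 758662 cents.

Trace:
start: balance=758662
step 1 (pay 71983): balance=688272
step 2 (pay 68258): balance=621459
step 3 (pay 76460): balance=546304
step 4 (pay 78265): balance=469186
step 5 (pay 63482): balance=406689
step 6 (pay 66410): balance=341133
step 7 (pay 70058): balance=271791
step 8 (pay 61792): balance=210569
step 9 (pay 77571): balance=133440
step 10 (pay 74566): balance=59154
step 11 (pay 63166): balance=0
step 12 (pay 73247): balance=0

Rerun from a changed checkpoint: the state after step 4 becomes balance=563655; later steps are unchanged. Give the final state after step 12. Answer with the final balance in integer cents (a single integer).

state after step 4 := balance=563655
step 5 (pay 63482): balance=501356
step 6 (pay 66410): balance=435998
step 7 (pay 70058): balance=366855
step 8 (pay 61792): balance=305833
step 9 (pay 77571): balance=228904
step 10 (pay 74566): balance=154818
step 11 (pay 63166): balance=91977
step 12 (pay 73247): balance=18923

18923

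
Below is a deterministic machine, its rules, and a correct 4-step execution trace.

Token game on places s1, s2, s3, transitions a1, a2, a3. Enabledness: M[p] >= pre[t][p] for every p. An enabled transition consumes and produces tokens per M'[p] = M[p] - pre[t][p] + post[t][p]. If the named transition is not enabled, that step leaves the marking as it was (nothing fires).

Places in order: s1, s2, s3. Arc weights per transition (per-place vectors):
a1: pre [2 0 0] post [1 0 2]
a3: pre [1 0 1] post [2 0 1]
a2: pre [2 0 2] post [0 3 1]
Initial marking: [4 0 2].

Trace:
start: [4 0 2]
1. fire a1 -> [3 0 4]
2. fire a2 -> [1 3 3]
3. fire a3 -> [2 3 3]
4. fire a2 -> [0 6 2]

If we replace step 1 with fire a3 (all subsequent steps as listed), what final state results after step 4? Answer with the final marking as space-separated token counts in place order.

(re-executing from step 1 with the substitution; state before step 1: [4 0 2])
1. fire a3 -> [5 0 2]
2. fire a2 -> [3 3 1]
3. fire a3 -> [4 3 1]
4. fire a2 -> [4 3 1]

4 3 1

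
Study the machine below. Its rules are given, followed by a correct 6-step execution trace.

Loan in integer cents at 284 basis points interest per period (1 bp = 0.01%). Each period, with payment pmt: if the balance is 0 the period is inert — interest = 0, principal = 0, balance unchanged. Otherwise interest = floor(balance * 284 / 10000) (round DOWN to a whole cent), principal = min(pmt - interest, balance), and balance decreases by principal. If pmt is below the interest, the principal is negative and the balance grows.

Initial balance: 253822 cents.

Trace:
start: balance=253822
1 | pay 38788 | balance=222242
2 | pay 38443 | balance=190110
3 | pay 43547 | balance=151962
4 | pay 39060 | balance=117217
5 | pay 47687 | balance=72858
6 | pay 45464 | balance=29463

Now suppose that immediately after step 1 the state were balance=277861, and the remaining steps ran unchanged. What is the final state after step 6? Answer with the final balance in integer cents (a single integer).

state after step 1 := balance=277861
2 | pay 38443 | balance=247309
3 | pay 43547 | balance=210785
4 | pay 39060 | balance=177711
5 | pay 47687 | balance=135070
6 | pay 45464 | balance=93441

93441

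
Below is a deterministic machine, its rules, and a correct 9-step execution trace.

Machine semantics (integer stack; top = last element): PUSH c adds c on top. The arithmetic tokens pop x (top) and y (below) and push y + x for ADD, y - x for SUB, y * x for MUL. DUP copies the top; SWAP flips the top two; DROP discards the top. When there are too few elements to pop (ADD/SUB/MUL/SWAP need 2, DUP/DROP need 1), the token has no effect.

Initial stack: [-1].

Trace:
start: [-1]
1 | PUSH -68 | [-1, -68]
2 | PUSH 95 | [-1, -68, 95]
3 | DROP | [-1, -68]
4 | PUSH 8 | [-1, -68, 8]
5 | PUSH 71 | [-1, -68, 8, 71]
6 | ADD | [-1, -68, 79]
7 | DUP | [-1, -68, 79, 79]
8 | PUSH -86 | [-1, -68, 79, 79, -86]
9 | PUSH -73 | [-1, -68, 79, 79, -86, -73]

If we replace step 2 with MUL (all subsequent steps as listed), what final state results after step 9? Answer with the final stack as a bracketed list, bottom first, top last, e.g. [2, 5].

(re-executing from step 2 with the substitution; state before step 2: [-1, -68])
2 | MUL | [68]
3 | DROP | []
4 | PUSH 8 | [8]
5 | PUSH 71 | [8, 71]
6 | ADD | [79]
7 | DUP | [79, 79]
8 | PUSH -86 | [79, 79, -86]
9 | PUSH -73 | [79, 79, -86, -73]

[79, 79, -86, -73]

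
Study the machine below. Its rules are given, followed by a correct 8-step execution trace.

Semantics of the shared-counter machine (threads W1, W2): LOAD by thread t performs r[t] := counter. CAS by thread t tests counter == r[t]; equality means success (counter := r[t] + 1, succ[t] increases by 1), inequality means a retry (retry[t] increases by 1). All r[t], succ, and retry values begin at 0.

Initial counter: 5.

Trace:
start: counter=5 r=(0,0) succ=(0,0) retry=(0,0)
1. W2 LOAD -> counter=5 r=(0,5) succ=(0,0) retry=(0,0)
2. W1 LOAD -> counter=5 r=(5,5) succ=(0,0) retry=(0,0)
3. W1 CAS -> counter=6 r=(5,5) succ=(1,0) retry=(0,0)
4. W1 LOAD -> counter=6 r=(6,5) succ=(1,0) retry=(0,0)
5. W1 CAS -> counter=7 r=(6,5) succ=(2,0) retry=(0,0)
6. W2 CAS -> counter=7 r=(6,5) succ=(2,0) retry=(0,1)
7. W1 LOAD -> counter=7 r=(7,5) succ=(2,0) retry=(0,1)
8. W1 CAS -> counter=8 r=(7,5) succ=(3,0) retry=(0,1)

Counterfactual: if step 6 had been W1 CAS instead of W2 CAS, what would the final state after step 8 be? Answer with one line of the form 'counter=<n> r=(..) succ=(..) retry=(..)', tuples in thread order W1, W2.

(re-executing from step 6 with the substitution; state before step 6: counter=7 r=(6,5) succ=(2,0) retry=(0,0))
6. W1 CAS -> counter=7 r=(6,5) succ=(2,0) retry=(1,0)
7. W1 LOAD -> counter=7 r=(7,5) succ=(2,0) retry=(1,0)
8. W1 CAS -> counter=8 r=(7,5) succ=(3,0) retry=(1,0)

counter=8 r=(7,5) succ=(3,0) retry=(1,0)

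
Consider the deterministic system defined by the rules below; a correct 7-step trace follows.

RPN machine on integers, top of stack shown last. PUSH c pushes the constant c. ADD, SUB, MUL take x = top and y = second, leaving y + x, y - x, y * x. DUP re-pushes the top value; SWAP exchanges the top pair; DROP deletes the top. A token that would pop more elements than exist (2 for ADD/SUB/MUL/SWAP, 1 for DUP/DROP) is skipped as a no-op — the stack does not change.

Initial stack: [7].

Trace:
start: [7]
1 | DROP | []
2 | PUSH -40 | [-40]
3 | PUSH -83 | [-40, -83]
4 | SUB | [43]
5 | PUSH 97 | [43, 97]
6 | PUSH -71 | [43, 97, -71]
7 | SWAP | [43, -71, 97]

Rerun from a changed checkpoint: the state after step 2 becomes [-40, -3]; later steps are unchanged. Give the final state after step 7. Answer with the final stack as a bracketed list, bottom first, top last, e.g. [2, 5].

[-40, 80, -71, 97]

state after step 2 := [-40, -3]
3 | PUSH -83 | [-40, -3, -83]
4 | SUB | [-40, 80]
5 | PUSH 97 | [-40, 80, 97]
6 | PUSH -71 | [-40, 80, 97, -71]
7 | SWAP | [-40, 80, -71, 97]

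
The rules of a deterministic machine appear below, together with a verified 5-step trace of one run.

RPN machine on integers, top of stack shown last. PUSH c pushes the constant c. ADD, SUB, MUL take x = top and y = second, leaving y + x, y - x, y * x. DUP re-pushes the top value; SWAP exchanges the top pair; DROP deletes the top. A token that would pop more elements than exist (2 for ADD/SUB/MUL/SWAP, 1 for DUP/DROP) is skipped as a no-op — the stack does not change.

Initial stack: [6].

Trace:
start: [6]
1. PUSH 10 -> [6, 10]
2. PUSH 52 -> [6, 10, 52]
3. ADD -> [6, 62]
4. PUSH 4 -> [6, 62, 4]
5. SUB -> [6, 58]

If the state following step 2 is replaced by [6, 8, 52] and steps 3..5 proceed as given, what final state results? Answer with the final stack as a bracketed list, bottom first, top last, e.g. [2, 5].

state after step 2 := [6, 8, 52]
3. ADD -> [6, 60]
4. PUSH 4 -> [6, 60, 4]
5. SUB -> [6, 56]

[6, 56]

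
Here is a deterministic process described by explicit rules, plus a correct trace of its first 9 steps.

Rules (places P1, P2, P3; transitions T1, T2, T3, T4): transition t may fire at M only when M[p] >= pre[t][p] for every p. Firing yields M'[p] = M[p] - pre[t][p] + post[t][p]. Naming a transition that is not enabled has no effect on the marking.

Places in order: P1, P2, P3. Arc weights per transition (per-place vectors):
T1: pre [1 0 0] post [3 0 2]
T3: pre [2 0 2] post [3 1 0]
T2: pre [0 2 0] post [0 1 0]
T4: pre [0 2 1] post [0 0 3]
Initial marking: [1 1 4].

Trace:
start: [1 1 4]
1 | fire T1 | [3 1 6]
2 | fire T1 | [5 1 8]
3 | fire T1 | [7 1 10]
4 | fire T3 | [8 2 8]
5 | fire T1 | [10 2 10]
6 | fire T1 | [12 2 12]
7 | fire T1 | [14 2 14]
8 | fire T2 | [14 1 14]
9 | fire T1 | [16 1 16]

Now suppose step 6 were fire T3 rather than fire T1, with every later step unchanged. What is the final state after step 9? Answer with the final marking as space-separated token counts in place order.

15 2 12

(re-executing from step 6 with the substitution; state before step 6: [10 2 10])
6 | fire T3 | [11 3 8]
7 | fire T1 | [13 3 10]
8 | fire T2 | [13 2 10]
9 | fire T1 | [15 2 12]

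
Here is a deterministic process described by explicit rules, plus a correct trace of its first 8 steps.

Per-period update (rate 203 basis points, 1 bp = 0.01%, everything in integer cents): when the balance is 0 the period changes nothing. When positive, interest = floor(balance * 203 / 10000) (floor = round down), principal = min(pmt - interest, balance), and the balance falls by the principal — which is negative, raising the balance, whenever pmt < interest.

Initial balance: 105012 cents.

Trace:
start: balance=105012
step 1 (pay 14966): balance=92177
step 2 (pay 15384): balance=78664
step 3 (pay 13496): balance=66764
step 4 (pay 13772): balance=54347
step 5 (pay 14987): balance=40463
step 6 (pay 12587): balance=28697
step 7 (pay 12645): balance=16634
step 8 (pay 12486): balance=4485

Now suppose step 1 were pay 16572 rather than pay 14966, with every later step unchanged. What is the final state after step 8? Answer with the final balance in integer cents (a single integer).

2636

(re-executing from step 1 with the substitution; state before step 1: balance=105012)
step 1 (pay 16572): balance=90571
step 2 (pay 15384): balance=77025
step 3 (pay 13496): balance=65092
step 4 (pay 13772): balance=52641
step 5 (pay 14987): balance=38722
step 6 (pay 12587): balance=26921
step 7 (pay 12645): balance=14822
step 8 (pay 12486): balance=2636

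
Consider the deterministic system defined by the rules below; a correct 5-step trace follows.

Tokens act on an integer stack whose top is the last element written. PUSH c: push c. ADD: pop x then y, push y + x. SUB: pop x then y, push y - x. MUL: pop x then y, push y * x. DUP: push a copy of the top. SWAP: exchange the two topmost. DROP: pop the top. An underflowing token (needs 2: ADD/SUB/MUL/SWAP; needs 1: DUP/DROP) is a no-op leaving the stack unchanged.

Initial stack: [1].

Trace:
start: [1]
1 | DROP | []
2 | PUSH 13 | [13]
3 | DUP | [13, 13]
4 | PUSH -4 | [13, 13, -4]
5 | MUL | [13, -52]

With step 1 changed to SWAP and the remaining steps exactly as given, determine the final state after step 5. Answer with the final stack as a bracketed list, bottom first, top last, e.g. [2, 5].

[1, 13, -52]

(re-executing from step 1 with the substitution; state before step 1: [1])
1 | SWAP | [1]
2 | PUSH 13 | [1, 13]
3 | DUP | [1, 13, 13]
4 | PUSH -4 | [1, 13, 13, -4]
5 | MUL | [1, 13, -52]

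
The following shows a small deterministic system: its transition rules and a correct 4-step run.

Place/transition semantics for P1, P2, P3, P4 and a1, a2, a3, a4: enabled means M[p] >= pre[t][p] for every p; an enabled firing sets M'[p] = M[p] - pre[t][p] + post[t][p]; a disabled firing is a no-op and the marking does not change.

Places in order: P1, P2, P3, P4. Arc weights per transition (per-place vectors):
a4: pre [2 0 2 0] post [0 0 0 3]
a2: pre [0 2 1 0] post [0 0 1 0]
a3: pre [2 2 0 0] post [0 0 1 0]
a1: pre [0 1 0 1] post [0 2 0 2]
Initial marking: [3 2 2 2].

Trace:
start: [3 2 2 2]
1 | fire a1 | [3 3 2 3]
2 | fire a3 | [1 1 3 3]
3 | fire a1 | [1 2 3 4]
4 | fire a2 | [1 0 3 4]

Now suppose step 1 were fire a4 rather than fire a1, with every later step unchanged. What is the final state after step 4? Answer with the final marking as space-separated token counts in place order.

(re-executing from step 1 with the substitution; state before step 1: [3 2 2 2])
1 | fire a4 | [1 2 0 5]
2 | fire a3 | [1 2 0 5]
3 | fire a1 | [1 3 0 6]
4 | fire a2 | [1 3 0 6]

1 3 0 6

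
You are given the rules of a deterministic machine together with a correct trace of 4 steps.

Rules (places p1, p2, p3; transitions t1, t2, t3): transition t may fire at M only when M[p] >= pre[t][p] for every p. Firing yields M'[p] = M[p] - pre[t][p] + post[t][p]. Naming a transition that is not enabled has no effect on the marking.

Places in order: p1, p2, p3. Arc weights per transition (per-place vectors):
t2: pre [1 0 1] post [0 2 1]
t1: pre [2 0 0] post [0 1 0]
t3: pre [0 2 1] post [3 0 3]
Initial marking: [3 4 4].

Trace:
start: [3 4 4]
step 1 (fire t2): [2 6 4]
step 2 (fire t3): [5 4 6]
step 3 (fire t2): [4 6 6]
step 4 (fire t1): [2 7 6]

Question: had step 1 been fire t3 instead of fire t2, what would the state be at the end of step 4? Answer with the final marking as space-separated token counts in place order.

6 3 8

(re-executing from step 1 with the substitution; state before step 1: [3 4 4])
step 1 (fire t3): [6 2 6]
step 2 (fire t3): [9 0 8]
step 3 (fire t2): [8 2 8]
step 4 (fire t1): [6 3 8]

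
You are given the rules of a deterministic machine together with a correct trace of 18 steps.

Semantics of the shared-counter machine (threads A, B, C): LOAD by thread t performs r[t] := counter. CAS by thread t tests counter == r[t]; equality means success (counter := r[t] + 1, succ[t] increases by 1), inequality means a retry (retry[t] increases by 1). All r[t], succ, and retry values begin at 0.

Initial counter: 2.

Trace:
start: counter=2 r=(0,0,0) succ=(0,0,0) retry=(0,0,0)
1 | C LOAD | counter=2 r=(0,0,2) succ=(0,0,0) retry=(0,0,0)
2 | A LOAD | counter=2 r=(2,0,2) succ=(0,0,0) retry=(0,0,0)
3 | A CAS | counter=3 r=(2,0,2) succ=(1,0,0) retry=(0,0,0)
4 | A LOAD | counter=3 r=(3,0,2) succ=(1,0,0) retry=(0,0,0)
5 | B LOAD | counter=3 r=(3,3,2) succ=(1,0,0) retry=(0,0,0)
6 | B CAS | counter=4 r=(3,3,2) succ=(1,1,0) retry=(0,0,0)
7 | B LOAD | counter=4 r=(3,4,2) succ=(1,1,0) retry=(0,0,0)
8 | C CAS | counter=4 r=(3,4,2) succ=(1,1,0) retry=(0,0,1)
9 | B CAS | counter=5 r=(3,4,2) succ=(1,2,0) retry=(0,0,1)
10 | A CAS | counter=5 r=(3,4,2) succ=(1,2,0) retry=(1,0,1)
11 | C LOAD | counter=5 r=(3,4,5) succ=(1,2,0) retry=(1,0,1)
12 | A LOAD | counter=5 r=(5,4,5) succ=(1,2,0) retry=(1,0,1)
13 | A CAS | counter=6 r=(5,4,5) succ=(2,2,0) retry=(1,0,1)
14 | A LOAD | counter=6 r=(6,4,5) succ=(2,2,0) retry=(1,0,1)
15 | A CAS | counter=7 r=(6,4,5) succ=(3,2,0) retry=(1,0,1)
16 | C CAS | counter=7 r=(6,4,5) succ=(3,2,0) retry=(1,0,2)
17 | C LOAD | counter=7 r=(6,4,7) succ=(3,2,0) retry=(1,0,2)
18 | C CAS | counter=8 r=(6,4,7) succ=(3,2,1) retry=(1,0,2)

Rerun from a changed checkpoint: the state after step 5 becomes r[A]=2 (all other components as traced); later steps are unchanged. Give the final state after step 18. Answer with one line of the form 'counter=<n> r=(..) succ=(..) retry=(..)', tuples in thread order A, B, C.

counter=8 r=(6,4,7) succ=(3,2,1) retry=(1,0,2)

state after step 5 := counter=3 r=(2,3,2) succ=(1,0,0) retry=(0,0,0)
6 | B CAS | counter=4 r=(2,3,2) succ=(1,1,0) retry=(0,0,0)
7 | B LOAD | counter=4 r=(2,4,2) succ=(1,1,0) retry=(0,0,0)
8 | C CAS | counter=4 r=(2,4,2) succ=(1,1,0) retry=(0,0,1)
9 | B CAS | counter=5 r=(2,4,2) succ=(1,2,0) retry=(0,0,1)
10 | A CAS | counter=5 r=(2,4,2) succ=(1,2,0) retry=(1,0,1)
11 | C LOAD | counter=5 r=(2,4,5) succ=(1,2,0) retry=(1,0,1)
12 | A LOAD | counter=5 r=(5,4,5) succ=(1,2,0) retry=(1,0,1)
13 | A CAS | counter=6 r=(5,4,5) succ=(2,2,0) retry=(1,0,1)
14 | A LOAD | counter=6 r=(6,4,5) succ=(2,2,0) retry=(1,0,1)
15 | A CAS | counter=7 r=(6,4,5) succ=(3,2,0) retry=(1,0,1)
16 | C CAS | counter=7 r=(6,4,5) succ=(3,2,0) retry=(1,0,2)
17 | C LOAD | counter=7 r=(6,4,7) succ=(3,2,0) retry=(1,0,2)
18 | C CAS | counter=8 r=(6,4,7) succ=(3,2,1) retry=(1,0,2)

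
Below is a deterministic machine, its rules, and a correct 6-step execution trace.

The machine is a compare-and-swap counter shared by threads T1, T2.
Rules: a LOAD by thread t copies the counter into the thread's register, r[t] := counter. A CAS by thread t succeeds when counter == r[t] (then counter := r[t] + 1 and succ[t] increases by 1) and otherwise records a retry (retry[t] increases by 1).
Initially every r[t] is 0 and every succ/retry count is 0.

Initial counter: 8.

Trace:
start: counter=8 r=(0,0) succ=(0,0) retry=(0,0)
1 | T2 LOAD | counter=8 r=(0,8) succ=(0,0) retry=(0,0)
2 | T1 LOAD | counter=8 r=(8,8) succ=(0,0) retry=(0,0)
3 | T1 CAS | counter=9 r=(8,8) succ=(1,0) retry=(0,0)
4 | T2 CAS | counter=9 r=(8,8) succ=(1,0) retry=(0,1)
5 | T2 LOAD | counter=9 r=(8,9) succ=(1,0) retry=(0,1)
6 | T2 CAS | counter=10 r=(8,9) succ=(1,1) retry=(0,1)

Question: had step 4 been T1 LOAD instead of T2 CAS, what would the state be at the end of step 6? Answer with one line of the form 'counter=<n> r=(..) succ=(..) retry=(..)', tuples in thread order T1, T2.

(re-executing from step 4 with the substitution; state before step 4: counter=9 r=(8,8) succ=(1,0) retry=(0,0))
4 | T1 LOAD | counter=9 r=(9,8) succ=(1,0) retry=(0,0)
5 | T2 LOAD | counter=9 r=(9,9) succ=(1,0) retry=(0,0)
6 | T2 CAS | counter=10 r=(9,9) succ=(1,1) retry=(0,0)

counter=10 r=(9,9) succ=(1,1) retry=(0,0)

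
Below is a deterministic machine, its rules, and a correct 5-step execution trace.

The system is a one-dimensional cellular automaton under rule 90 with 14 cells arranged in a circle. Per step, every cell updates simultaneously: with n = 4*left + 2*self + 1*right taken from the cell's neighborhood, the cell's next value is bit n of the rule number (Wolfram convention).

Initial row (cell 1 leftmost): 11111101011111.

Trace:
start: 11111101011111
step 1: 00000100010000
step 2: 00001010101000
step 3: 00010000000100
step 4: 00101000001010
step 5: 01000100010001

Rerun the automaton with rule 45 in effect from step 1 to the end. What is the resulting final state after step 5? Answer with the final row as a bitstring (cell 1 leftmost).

00001111011011

(re-executing steps 1..5 under rule 45; state before step 1: 11111101011111)
step 1: 00000011110000
step 2: 11111010000111
step 3: 00000110110100
step 4: 11110101101101
step 5: 00001111011011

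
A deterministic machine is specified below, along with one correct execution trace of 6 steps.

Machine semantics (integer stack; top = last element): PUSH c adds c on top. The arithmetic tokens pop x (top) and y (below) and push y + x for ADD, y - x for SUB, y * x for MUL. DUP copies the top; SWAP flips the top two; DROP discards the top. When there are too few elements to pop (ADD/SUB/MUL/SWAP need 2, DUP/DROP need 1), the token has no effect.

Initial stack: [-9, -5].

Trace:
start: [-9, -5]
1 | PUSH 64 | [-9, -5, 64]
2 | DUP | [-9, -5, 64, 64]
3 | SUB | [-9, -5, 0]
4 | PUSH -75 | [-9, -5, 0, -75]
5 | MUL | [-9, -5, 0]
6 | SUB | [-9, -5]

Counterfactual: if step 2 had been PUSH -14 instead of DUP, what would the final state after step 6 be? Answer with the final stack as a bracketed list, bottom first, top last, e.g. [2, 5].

[-9, 5845]

(re-executing from step 2 with the substitution; state before step 2: [-9, -5, 64])
2 | PUSH -14 | [-9, -5, 64, -14]
3 | SUB | [-9, -5, 78]
4 | PUSH -75 | [-9, -5, 78, -75]
5 | MUL | [-9, -5, -5850]
6 | SUB | [-9, 5845]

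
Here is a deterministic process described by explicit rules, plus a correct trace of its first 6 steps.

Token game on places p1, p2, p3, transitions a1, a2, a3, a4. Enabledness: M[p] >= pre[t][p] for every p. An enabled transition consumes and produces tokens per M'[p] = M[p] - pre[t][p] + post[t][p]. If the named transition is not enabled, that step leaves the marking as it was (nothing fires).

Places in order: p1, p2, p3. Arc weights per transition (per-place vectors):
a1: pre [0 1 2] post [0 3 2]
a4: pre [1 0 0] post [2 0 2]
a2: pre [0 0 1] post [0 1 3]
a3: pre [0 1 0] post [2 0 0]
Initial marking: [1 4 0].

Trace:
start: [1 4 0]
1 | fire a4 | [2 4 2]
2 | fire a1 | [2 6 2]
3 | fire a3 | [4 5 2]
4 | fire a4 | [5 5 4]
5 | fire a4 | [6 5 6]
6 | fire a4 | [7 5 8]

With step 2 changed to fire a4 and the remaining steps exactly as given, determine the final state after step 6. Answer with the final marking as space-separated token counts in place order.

8 3 10

(re-executing from step 2 with the substitution; state before step 2: [2 4 2])
2 | fire a4 | [3 4 4]
3 | fire a3 | [5 3 4]
4 | fire a4 | [6 3 6]
5 | fire a4 | [7 3 8]
6 | fire a4 | [8 3 10]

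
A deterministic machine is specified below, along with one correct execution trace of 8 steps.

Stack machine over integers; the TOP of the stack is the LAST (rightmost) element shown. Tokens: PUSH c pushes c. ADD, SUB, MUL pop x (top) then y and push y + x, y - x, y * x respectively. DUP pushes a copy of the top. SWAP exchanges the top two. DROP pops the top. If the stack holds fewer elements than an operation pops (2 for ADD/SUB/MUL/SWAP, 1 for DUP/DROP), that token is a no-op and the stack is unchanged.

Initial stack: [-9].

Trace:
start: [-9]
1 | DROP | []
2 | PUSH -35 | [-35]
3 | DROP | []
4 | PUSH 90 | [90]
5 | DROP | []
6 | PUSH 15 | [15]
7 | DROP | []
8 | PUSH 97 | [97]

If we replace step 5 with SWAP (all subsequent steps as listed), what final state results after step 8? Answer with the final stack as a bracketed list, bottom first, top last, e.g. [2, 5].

(re-executing from step 5 with the substitution; state before step 5: [90])
5 | SWAP | [90]
6 | PUSH 15 | [90, 15]
7 | DROP | [90]
8 | PUSH 97 | [90, 97]

[90, 97]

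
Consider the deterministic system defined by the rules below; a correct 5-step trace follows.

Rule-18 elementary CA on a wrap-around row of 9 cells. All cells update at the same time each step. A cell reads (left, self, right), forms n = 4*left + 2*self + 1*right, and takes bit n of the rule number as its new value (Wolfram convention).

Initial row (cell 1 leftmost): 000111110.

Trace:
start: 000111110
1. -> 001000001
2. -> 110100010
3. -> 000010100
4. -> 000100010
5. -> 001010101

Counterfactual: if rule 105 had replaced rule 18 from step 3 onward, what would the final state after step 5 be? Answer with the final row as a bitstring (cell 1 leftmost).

000011100

(re-executing steps 3..5 under rule 105; state before step 3: 110100010)
3. -> 111001001
4. -> 001000001
5. -> 000011100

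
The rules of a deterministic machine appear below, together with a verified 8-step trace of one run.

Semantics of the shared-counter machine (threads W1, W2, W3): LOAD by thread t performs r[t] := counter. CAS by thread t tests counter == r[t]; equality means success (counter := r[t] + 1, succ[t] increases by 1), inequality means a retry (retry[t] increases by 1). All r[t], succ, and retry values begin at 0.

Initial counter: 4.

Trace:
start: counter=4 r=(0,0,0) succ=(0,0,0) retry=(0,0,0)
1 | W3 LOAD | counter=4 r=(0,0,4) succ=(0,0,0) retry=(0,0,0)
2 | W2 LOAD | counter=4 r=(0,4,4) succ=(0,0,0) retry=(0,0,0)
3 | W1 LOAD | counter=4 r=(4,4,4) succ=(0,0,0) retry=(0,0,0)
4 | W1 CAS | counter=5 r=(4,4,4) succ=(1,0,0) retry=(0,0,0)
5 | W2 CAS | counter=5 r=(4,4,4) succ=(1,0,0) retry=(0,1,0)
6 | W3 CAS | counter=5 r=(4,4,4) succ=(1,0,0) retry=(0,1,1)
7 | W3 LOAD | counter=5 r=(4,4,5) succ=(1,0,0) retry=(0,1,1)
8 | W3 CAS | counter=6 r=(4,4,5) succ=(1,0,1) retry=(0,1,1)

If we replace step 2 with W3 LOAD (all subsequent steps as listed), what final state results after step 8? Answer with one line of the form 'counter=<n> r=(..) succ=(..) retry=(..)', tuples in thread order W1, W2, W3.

(re-executing from step 2 with the substitution; state before step 2: counter=4 r=(0,0,4) succ=(0,0,0) retry=(0,0,0))
2 | W3 LOAD | counter=4 r=(0,0,4) succ=(0,0,0) retry=(0,0,0)
3 | W1 LOAD | counter=4 r=(4,0,4) succ=(0,0,0) retry=(0,0,0)
4 | W1 CAS | counter=5 r=(4,0,4) succ=(1,0,0) retry=(0,0,0)
5 | W2 CAS | counter=5 r=(4,0,4) succ=(1,0,0) retry=(0,1,0)
6 | W3 CAS | counter=5 r=(4,0,4) succ=(1,0,0) retry=(0,1,1)
7 | W3 LOAD | counter=5 r=(4,0,5) succ=(1,0,0) retry=(0,1,1)
8 | W3 CAS | counter=6 r=(4,0,5) succ=(1,0,1) retry=(0,1,1)

counter=6 r=(4,0,5) succ=(1,0,1) retry=(0,1,1)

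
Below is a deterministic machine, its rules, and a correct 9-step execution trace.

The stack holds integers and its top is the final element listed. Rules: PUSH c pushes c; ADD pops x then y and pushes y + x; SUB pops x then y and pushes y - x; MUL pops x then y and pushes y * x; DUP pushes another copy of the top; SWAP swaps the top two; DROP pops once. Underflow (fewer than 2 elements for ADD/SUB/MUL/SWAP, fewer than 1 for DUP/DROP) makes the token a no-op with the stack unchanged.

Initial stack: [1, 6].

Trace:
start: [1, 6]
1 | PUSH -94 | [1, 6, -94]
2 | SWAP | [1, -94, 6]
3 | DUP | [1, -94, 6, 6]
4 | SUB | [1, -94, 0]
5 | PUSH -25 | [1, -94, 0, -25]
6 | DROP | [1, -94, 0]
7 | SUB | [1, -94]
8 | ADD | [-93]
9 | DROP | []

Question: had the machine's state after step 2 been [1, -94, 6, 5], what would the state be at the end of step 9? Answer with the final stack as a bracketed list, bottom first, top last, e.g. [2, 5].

[1]

state after step 2 := [1, -94, 6, 5]
3 | DUP | [1, -94, 6, 5, 5]
4 | SUB | [1, -94, 6, 0]
5 | PUSH -25 | [1, -94, 6, 0, -25]
6 | DROP | [1, -94, 6, 0]
7 | SUB | [1, -94, 6]
8 | ADD | [1, -88]
9 | DROP | [1]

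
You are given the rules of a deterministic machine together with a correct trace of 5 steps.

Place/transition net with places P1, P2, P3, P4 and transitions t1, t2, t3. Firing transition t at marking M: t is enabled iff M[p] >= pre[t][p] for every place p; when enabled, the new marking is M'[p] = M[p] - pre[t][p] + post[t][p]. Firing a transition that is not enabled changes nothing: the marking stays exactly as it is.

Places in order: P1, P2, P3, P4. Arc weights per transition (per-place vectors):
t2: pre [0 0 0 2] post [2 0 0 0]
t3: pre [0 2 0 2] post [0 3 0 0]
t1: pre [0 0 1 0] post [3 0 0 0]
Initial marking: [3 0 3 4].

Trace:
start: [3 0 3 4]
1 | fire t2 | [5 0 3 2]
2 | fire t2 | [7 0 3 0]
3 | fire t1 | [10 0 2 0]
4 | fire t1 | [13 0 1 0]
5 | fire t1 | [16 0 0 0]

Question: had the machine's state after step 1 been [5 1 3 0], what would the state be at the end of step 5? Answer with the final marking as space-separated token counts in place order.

14 1 0 0

state after step 1 := [5 1 3 0]
2 | fire t2 | [5 1 3 0]
3 | fire t1 | [8 1 2 0]
4 | fire t1 | [11 1 1 0]
5 | fire t1 | [14 1 0 0]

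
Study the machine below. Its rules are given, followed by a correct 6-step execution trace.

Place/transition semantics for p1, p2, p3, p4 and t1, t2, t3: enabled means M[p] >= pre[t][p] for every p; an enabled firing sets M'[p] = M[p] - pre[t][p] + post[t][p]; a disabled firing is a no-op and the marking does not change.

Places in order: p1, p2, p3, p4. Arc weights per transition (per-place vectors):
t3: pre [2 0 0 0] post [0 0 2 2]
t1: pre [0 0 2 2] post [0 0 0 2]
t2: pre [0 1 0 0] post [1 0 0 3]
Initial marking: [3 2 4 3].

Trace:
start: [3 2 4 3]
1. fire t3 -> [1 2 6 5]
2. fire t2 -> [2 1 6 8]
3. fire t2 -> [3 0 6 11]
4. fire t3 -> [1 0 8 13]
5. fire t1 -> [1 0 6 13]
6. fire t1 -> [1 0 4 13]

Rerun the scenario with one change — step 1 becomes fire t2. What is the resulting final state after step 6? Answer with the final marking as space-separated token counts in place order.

3 0 2 11

(re-executing from step 1 with the substitution; state before step 1: [3 2 4 3])
1. fire t2 -> [4 1 4 6]
2. fire t2 -> [5 0 4 9]
3. fire t2 -> [5 0 4 9]
4. fire t3 -> [3 0 6 11]
5. fire t1 -> [3 0 4 11]
6. fire t1 -> [3 0 2 11]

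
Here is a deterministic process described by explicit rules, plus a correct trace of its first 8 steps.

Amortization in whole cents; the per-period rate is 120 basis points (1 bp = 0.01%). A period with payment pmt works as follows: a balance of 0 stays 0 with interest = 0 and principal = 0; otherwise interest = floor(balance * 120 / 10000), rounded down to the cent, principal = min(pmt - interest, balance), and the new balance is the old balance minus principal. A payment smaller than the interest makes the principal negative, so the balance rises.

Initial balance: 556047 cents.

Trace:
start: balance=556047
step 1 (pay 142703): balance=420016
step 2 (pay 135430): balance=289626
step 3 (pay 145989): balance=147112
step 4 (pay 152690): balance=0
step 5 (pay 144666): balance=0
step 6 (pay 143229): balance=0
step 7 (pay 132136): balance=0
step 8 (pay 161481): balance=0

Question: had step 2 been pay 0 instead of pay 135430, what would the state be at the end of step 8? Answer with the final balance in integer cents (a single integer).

(re-executing from step 2 with the substitution; state before step 2: balance=420016)
step 2 (pay 0): balance=425056
step 3 (pay 145989): balance=284167
step 4 (pay 152690): balance=134887
step 5 (pay 144666): balance=0
step 6 (pay 143229): balance=0
step 7 (pay 132136): balance=0
step 8 (pay 161481): balance=0

0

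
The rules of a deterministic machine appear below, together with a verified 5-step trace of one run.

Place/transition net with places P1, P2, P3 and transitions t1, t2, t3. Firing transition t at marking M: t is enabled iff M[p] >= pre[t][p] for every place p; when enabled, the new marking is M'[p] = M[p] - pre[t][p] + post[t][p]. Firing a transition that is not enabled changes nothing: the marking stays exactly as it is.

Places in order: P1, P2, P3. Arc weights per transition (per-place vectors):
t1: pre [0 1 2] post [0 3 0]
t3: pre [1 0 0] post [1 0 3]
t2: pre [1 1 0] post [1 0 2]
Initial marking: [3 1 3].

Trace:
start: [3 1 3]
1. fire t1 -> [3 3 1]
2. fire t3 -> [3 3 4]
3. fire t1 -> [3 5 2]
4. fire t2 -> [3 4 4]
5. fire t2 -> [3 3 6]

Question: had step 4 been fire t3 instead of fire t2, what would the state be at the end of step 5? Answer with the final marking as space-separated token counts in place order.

3 4 7

(re-executing from step 4 with the substitution; state before step 4: [3 5 2])
4. fire t3 -> [3 5 5]
5. fire t2 -> [3 4 7]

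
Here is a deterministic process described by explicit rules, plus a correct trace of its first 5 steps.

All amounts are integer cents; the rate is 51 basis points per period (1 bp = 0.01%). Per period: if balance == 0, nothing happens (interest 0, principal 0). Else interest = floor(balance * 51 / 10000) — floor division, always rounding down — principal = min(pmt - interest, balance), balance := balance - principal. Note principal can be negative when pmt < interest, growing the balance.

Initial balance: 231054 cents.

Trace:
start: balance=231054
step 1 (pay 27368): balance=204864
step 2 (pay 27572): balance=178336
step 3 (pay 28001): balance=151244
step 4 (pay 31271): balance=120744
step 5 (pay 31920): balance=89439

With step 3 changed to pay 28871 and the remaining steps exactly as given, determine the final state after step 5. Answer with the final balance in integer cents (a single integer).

88560

(re-executing from step 3 with the substitution; state before step 3: balance=178336)
step 3 (pay 28871): balance=150374
step 4 (pay 31271): balance=119869
step 5 (pay 31920): balance=88560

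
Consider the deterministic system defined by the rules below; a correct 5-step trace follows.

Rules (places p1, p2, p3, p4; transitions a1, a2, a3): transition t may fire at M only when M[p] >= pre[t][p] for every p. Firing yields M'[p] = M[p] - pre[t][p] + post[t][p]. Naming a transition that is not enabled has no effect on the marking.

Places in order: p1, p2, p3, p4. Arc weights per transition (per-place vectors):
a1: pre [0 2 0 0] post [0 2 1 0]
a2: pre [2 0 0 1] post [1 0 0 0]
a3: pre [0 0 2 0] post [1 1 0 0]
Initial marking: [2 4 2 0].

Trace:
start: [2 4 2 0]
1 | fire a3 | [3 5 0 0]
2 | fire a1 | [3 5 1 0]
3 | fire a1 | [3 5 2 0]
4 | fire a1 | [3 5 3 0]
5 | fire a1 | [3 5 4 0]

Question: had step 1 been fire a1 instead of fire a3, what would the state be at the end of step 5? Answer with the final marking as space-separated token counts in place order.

2 4 7 0

(re-executing from step 1 with the substitution; state before step 1: [2 4 2 0])
1 | fire a1 | [2 4 3 0]
2 | fire a1 | [2 4 4 0]
3 | fire a1 | [2 4 5 0]
4 | fire a1 | [2 4 6 0]
5 | fire a1 | [2 4 7 0]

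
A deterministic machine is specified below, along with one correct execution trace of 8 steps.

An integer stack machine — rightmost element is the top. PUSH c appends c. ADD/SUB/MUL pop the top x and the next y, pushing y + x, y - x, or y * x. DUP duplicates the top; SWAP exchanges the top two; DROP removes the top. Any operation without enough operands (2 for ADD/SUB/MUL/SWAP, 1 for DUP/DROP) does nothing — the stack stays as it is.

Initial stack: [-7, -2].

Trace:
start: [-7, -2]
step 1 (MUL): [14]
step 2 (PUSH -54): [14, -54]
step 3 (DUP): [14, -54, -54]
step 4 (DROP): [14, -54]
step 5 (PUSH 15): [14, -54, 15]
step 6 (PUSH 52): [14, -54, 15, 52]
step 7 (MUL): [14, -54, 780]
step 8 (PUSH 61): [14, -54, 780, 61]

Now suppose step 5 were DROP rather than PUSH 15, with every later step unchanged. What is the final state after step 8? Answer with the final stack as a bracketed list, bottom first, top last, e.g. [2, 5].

(re-executing from step 5 with the substitution; state before step 5: [14, -54])
step 5 (DROP): [14]
step 6 (PUSH 52): [14, 52]
step 7 (MUL): [728]
step 8 (PUSH 61): [728, 61]

[728, 61]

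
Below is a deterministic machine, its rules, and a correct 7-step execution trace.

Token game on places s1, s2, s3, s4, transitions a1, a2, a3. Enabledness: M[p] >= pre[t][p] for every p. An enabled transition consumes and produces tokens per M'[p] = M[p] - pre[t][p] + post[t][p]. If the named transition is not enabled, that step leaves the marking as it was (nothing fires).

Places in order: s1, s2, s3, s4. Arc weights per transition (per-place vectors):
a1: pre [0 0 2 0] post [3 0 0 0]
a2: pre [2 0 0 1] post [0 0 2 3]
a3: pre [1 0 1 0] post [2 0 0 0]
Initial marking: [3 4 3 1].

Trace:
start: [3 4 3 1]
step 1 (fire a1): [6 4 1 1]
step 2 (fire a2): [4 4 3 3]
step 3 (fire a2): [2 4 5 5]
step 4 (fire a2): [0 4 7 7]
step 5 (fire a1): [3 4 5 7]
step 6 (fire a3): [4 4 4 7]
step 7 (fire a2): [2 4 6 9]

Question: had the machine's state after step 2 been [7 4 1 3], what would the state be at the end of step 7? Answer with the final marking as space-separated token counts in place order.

5 4 4 9

state after step 2 := [7 4 1 3]
step 3 (fire a2): [5 4 3 5]
step 4 (fire a2): [3 4 5 7]
step 5 (fire a1): [6 4 3 7]
step 6 (fire a3): [7 4 2 7]
step 7 (fire a2): [5 4 4 9]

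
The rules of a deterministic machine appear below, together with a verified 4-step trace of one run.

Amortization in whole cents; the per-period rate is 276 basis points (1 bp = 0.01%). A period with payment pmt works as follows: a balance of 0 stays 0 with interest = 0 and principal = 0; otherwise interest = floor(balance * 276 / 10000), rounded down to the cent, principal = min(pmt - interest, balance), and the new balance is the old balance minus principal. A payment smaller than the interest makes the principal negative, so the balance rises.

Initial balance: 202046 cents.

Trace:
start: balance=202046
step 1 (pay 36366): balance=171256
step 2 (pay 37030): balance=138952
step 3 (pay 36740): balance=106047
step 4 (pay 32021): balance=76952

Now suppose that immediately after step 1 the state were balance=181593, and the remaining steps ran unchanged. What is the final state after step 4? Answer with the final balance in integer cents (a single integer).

state after step 1 := balance=181593
step 2 (pay 37030): balance=149574
step 3 (pay 36740): balance=116962
step 4 (pay 32021): balance=88169

88169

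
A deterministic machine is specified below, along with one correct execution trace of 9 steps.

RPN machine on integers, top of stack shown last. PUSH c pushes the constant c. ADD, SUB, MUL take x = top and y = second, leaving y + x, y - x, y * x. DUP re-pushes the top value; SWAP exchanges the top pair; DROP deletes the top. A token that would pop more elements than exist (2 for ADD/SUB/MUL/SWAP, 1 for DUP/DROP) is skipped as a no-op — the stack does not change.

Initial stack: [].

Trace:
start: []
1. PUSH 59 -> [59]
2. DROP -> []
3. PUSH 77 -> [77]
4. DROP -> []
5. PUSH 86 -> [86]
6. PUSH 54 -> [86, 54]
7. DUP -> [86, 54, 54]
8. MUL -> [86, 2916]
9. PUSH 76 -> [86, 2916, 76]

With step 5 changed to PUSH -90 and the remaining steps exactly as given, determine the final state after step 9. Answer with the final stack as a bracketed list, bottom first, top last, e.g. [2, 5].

(re-executing from step 5 with the substitution; state before step 5: [])
5. PUSH -90 -> [-90]
6. PUSH 54 -> [-90, 54]
7. DUP -> [-90, 54, 54]
8. MUL -> [-90, 2916]
9. PUSH 76 -> [-90, 2916, 76]

[-90, 2916, 76]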